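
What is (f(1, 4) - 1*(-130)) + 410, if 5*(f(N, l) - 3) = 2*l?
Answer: 2723/5 ≈ 544.60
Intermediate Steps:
f(N, l) = 3 + 2*l/5 (f(N, l) = 3 + (2*l)/5 = 3 + 2*l/5)
(f(1, 4) - 1*(-130)) + 410 = ((3 + (⅖)*4) - 1*(-130)) + 410 = ((3 + 8/5) + 130) + 410 = (23/5 + 130) + 410 = 673/5 + 410 = 2723/5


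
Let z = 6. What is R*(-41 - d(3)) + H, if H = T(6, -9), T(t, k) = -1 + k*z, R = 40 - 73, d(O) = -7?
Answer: 1067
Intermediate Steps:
R = -33
T(t, k) = -1 + 6*k (T(t, k) = -1 + k*6 = -1 + 6*k)
H = -55 (H = -1 + 6*(-9) = -1 - 54 = -55)
R*(-41 - d(3)) + H = -33*(-41 - 1*(-7)) - 55 = -33*(-41 + 7) - 55 = -33*(-34) - 55 = 1122 - 55 = 1067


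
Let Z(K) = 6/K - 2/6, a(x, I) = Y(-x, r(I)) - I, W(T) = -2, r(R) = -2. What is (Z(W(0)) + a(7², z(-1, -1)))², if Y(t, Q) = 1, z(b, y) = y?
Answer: 16/9 ≈ 1.7778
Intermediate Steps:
a(x, I) = 1 - I
Z(K) = -⅓ + 6/K (Z(K) = 6/K - 2*⅙ = 6/K - ⅓ = -⅓ + 6/K)
(Z(W(0)) + a(7², z(-1, -1)))² = ((⅓)*(18 - 1*(-2))/(-2) + (1 - 1*(-1)))² = ((⅓)*(-½)*(18 + 2) + (1 + 1))² = ((⅓)*(-½)*20 + 2)² = (-10/3 + 2)² = (-4/3)² = 16/9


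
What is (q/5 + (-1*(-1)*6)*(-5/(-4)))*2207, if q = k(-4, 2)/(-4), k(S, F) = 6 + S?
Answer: 81659/5 ≈ 16332.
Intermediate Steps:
q = -1/2 (q = (6 - 4)/(-4) = -1/4*2 = -1/2 ≈ -0.50000)
(q/5 + (-1*(-1)*6)*(-5/(-4)))*2207 = (-1/2/5 + (-1*(-1)*6)*(-5/(-4)))*2207 = (-1/2*1/5 + (1*6)*(-5*(-1/4)))*2207 = (-1/10 + 6*(5/4))*2207 = (-1/10 + 15/2)*2207 = (37/5)*2207 = 81659/5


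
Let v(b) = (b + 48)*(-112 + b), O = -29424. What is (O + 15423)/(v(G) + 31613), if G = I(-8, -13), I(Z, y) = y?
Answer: -14001/27238 ≈ -0.51402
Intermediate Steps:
G = -13
v(b) = (-112 + b)*(48 + b) (v(b) = (48 + b)*(-112 + b) = (-112 + b)*(48 + b))
(O + 15423)/(v(G) + 31613) = (-29424 + 15423)/((-5376 + (-13)**2 - 64*(-13)) + 31613) = -14001/((-5376 + 169 + 832) + 31613) = -14001/(-4375 + 31613) = -14001/27238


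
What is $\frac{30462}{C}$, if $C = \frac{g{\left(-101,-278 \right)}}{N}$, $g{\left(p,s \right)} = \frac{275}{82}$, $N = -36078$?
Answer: $- \frac{90118658952}{275} \approx -3.277 \cdot 10^{8}$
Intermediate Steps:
$g{\left(p,s \right)} = \frac{275}{82}$ ($g{\left(p,s \right)} = 275 \cdot \frac{1}{82} = \frac{275}{82}$)
$C = - \frac{275}{2958396}$ ($C = \frac{275}{82 \left(-36078\right)} = \frac{275}{82} \left(- \frac{1}{36078}\right) = - \frac{275}{2958396} \approx -9.2956 \cdot 10^{-5}$)
$\frac{30462}{C} = \frac{30462}{- \frac{275}{2958396}} = 30462 \left(- \frac{2958396}{275}\right) = - \frac{90118658952}{275}$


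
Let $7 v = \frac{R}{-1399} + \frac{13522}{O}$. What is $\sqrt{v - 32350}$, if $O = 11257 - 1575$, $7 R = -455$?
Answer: $\frac{i \sqrt{72706492123807902598}}{47407913} \approx 179.86 i$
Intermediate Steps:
$R = -65$ ($R = \frac{1}{7} \left(-455\right) = -65$)
$O = 9682$
$v = \frac{9773304}{47407913}$ ($v = \frac{- \frac{65}{-1399} + \frac{13522}{9682}}{7} = \frac{\left(-65\right) \left(- \frac{1}{1399}\right) + 13522 \cdot \frac{1}{9682}}{7} = \frac{\frac{65}{1399} + \frac{6761}{4841}}{7} = \frac{1}{7} \cdot \frac{9773304}{6772559} = \frac{9773304}{47407913} \approx 0.20615$)
$\sqrt{v - 32350} = \sqrt{\frac{9773304}{47407913} - 32350} = \sqrt{- \frac{1533636212246}{47407913}} = \frac{i \sqrt{72706492123807902598}}{47407913}$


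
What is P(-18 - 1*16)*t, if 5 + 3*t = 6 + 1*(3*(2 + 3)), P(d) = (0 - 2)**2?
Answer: 64/3 ≈ 21.333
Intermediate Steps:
P(d) = 4 (P(d) = (-2)**2 = 4)
t = 16/3 (t = -5/3 + (6 + 1*(3*(2 + 3)))/3 = -5/3 + (6 + 1*(3*5))/3 = -5/3 + (6 + 1*15)/3 = -5/3 + (6 + 15)/3 = -5/3 + (1/3)*21 = -5/3 + 7 = 16/3 ≈ 5.3333)
P(-18 - 1*16)*t = 4*(16/3) = 64/3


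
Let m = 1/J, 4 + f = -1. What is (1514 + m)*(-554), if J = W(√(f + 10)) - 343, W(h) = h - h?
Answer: -287692754/343 ≈ -8.3875e+5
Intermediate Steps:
f = -5 (f = -4 - 1 = -5)
W(h) = 0
J = -343 (J = 0 - 343 = -343)
m = -1/343 (m = 1/(-343) = -1/343 ≈ -0.0029155)
(1514 + m)*(-554) = (1514 - 1/343)*(-554) = (519301/343)*(-554) = -287692754/343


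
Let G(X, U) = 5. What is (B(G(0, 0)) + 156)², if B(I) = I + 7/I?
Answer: 659344/25 ≈ 26374.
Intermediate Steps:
(B(G(0, 0)) + 156)² = ((5 + 7/5) + 156)² = (32/5 + 156)² = (812/5)² = 659344/25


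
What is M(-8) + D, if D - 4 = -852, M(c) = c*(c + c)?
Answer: -720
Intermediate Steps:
M(c) = 2*c**2 (M(c) = c*(2*c) = 2*c**2)
D = -848 (D = 4 - 852 = -848)
M(-8) + D = 2*(-8)**2 - 848 = 2*64 - 848 = 128 - 848 = -720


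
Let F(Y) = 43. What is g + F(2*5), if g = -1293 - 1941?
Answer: -3191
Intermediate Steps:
g = -3234
g + F(2*5) = -3234 + 43 = -3191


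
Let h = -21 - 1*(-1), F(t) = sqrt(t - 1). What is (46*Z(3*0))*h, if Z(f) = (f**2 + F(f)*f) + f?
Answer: 0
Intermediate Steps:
F(t) = sqrt(-1 + t)
Z(f) = f + f**2 + f*sqrt(-1 + f) (Z(f) = (f**2 + sqrt(-1 + f)*f) + f = (f**2 + f*sqrt(-1 + f)) + f = f + f**2 + f*sqrt(-1 + f))
h = -20 (h = -21 + 1 = -20)
(46*Z(3*0))*h = (46*((3*0)*(1 + 3*0 + sqrt(-1 + 3*0))))*(-20) = (46*(0*(1 + 0 + sqrt(-1 + 0))))*(-20) = (46*(0*(1 + 0 + sqrt(-1))))*(-20) = (46*(0*(1 + 0 + I)))*(-20) = (46*(0*(1 + I)))*(-20) = (46*0)*(-20) = 0*(-20) = 0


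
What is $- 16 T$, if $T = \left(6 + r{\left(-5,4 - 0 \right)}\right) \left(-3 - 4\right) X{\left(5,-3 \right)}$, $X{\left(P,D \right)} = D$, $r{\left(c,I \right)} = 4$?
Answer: $-3360$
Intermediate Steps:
$T = 210$ ($T = \left(6 + 4\right) \left(-3 - 4\right) \left(-3\right) = 10 \left(-7\right) \left(-3\right) = \left(-70\right) \left(-3\right) = 210$)
$- 16 T = \left(-16\right) 210 = -3360$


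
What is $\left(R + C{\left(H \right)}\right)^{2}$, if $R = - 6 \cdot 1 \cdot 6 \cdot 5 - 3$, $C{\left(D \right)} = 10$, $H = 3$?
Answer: $29929$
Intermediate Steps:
$R = -183$ ($R = - 6 \cdot 6 \cdot 5 - 3 = \left(-6\right) 30 - 3 = -180 - 3 = -183$)
$\left(R + C{\left(H \right)}\right)^{2} = \left(-183 + 10\right)^{2} = \left(-173\right)^{2} = 29929$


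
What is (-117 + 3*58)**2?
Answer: 3249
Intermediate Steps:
(-117 + 3*58)**2 = (-117 + 174)**2 = 57**2 = 3249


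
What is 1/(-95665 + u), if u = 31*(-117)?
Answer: -1/99292 ≈ -1.0071e-5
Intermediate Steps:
u = -3627
1/(-95665 + u) = 1/(-95665 - 3627) = 1/(-99292) = -1/99292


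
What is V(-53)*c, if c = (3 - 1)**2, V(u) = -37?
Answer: -148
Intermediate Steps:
c = 4 (c = 2**2 = 4)
V(-53)*c = -37*4 = -148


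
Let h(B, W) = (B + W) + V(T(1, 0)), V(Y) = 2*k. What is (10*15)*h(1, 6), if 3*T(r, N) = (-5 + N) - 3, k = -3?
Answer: 150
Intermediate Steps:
T(r, N) = -8/3 + N/3 (T(r, N) = ((-5 + N) - 3)/3 = (-8 + N)/3 = -8/3 + N/3)
V(Y) = -6 (V(Y) = 2*(-3) = -6)
h(B, W) = -6 + B + W (h(B, W) = (B + W) - 6 = -6 + B + W)
(10*15)*h(1, 6) = (10*15)*(-6 + 1 + 6) = 150*1 = 150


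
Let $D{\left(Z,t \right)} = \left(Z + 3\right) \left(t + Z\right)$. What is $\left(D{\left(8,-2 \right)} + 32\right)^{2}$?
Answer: $9604$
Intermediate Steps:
$D{\left(Z,t \right)} = \left(3 + Z\right) \left(Z + t\right)$
$\left(D{\left(8,-2 \right)} + 32\right)^{2} = \left(\left(8^{2} + 3 \cdot 8 + 3 \left(-2\right) + 8 \left(-2\right)\right) + 32\right)^{2} = \left(\left(64 + 24 - 6 - 16\right) + 32\right)^{2} = \left(66 + 32\right)^{2} = 98^{2} = 9604$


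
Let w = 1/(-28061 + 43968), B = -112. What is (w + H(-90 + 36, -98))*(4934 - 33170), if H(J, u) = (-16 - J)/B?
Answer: 2133067443/222698 ≈ 9578.3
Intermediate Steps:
H(J, u) = 1/7 + J/112 (H(J, u) = (-16 - J)/(-112) = (-16 - J)*(-1/112) = 1/7 + J/112)
w = 1/15907 ≈ 6.2865e-5
(w + H(-90 + 36, -98))*(4934 - 33170) = (1/15907 + (1/7 + (-90 + 36)/112))*(4934 - 33170) = (1/15907 + (1/7 + (1/112)*(-54)))*(-28236) = (1/15907 + (1/7 - 27/56))*(-28236) = (1/15907 - 19/56)*(-28236) = -302177/890792*(-28236) = 2133067443/222698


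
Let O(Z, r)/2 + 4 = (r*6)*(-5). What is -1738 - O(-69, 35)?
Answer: 370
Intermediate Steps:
O(Z, r) = -8 - 60*r (O(Z, r) = -8 + 2*((r*6)*(-5)) = -8 + 2*((6*r)*(-5)) = -8 + 2*(-30*r) = -8 - 60*r)
-1738 - O(-69, 35) = -1738 - (-8 - 60*35) = -1738 - (-8 - 2100) = -1738 - 1*(-2108) = -1738 + 2108 = 370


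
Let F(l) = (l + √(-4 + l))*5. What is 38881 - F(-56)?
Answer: 39161 - 10*I*√15 ≈ 39161.0 - 38.73*I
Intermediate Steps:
F(l) = 5*l + 5*√(-4 + l)
38881 - F(-56) = 38881 - (5*(-56) + 5*√(-4 - 56)) = 38881 - (-280 + 5*√(-60)) = 38881 - (-280 + 5*(2*I*√15)) = 38881 - (-280 + 10*I*√15) = 38881 + (280 - 10*I*√15) = 39161 - 10*I*√15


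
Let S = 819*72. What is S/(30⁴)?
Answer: 91/1250 ≈ 0.072800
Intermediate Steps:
S = 58968
S/(30⁴) = 58968/(30⁴) = 58968/810000 = 58968*(1/810000) = 91/1250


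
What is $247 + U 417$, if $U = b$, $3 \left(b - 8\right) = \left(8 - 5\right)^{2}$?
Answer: $4834$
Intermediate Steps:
$b = 11$ ($b = 8 + \frac{\left(8 - 5\right)^{2}}{3} = 8 + \frac{3^{2}}{3} = 8 + \frac{1}{3} \cdot 9 = 8 + 3 = 11$)
$U = 11$
$247 + U 417 = 247 + 11 \cdot 417 = 247 + 4587 = 4834$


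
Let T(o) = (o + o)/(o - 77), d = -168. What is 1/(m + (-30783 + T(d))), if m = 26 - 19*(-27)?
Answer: -35/1058492 ≈ -3.3066e-5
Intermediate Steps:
T(o) = 2*o/(-77 + o) (T(o) = (2*o)/(-77 + o) = 2*o/(-77 + o))
m = 539 (m = 26 + 513 = 539)
1/(m + (-30783 + T(d))) = 1/(539 + (-30783 + 2*(-168)/(-77 - 168))) = 1/(539 + (-30783 + 2*(-168)/(-245))) = 1/(539 + (-30783 + 2*(-168)*(-1/245))) = 1/(539 + (-30783 + 48/35)) = 1/(539 - 1077357/35) = 1/(-1058492/35) = -35/1058492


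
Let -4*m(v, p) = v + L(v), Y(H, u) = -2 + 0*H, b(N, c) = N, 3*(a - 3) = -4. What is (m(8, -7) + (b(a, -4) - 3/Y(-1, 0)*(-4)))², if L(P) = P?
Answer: 625/9 ≈ 69.444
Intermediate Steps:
a = 5/3 (a = 3 + (⅓)*(-4) = 3 - 4/3 = 5/3 ≈ 1.6667)
Y(H, u) = -2 (Y(H, u) = -2 + 0 = -2)
m(v, p) = -v/2 (m(v, p) = -(v + v)/4 = -v/2)
(m(8, -7) + (b(a, -4) - 3/Y(-1, 0)*(-4)))² = (-½*8 + (5/3 - 3/(-2)*(-4)))² = (-4 + (5/3 - (-½*3)*(-4)))² = (-4 + (5/3 - (-3)*(-4)/2))² = (-4 + (5/3 - 1*6))² = (-4 + (5/3 - 6))² = (-4 - 13/3)² = (-25/3)² = 625/9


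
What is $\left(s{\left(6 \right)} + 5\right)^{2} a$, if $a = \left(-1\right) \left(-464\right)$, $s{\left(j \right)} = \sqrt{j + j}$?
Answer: $17168 + 9280 \sqrt{3} \approx 33241.0$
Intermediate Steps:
$s{\left(j \right)} = \sqrt{2} \sqrt{j}$ ($s{\left(j \right)} = \sqrt{2 j} = \sqrt{2} \sqrt{j}$)
$a = 464$
$\left(s{\left(6 \right)} + 5\right)^{2} a = \left(\sqrt{2} \sqrt{6} + 5\right)^{2} \cdot 464 = \left(2 \sqrt{3} + 5\right)^{2} \cdot 464 = \left(5 + 2 \sqrt{3}\right)^{2} \cdot 464 = 464 \left(5 + 2 \sqrt{3}\right)^{2}$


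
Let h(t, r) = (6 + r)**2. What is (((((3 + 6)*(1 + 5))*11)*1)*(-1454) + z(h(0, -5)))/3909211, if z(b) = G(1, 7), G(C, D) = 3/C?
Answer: -863673/3909211 ≈ -0.22093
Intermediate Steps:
z(b) = 3 (z(b) = 3/1 = 3*1 = 3)
(((((3 + 6)*(1 + 5))*11)*1)*(-1454) + z(h(0, -5)))/3909211 = (((((3 + 6)*(1 + 5))*11)*1)*(-1454) + 3)/3909211 = ((((9*6)*11)*1)*(-1454) + 3)*(1/3909211) = (((54*11)*1)*(-1454) + 3)*(1/3909211) = ((594*1)*(-1454) + 3)*(1/3909211) = (594*(-1454) + 3)*(1/3909211) = (-863676 + 3)*(1/3909211) = -863673*1/3909211 = -863673/3909211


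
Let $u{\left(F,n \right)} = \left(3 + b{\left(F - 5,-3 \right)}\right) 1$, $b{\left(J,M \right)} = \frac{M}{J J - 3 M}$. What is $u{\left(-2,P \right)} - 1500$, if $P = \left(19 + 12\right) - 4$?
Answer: $- \frac{86829}{58} \approx -1497.1$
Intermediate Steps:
$b{\left(J,M \right)} = \frac{M}{J^{2} - 3 M}$
$P = 27$ ($P = 31 - 4 = 27$)
$u{\left(F,n \right)} = 3 - \frac{3}{9 + \left(-5 + F\right)^{2}}$ ($u{\left(F,n \right)} = \left(3 - \frac{3}{\left(F - 5\right)^{2} - -9}\right) 1 = \left(3 - \frac{3}{\left(F - 5\right)^{2} + 9}\right) 1 = \left(3 - \frac{3}{\left(-5 + F\right)^{2} + 9}\right) 1 = \left(3 - \frac{3}{9 + \left(-5 + F\right)^{2}}\right) 1 = 3 - \frac{3}{9 + \left(-5 + F\right)^{2}}$)
$u{\left(-2,P \right)} - 1500 = \frac{3 \left(8 + \left(-5 - 2\right)^{2}\right)}{9 + \left(-5 - 2\right)^{2}} - 1500 = \frac{3 \left(8 + \left(-7\right)^{2}\right)}{9 + \left(-7\right)^{2}} - 1500 = \frac{3 \left(8 + 49\right)}{9 + 49} - 1500 = 3 \cdot \frac{1}{58} \cdot 57 - 1500 = \frac{171}{58} - 1500 = - \frac{86829}{58}$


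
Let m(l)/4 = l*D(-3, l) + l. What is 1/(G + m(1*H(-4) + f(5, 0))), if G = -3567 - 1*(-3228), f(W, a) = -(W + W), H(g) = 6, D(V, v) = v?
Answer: -1/291 ≈ -0.0034364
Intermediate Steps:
f(W, a) = -2*W
m(l) = 4*l + 4*l² (m(l) = 4*(l*l + l) = 4*(l² + l) = 4*(l + l²) = 4*l + 4*l²)
G = -339 (G = -3567 + 3228 = -339)
1/(G + m(1*H(-4) + f(5, 0))) = 1/(-339 + 4*(1*6 - 2*5)*(1 + (1*6 - 2*5))) = 1/(-339 + 4*(6 - 10)*(1 + (6 - 10))) = 1/(-339 + 4*(-4)*(1 - 4)) = 1/(-339 + 4*(-4)*(-3)) = 1/(-339 + 48) = 1/(-291) = -1/291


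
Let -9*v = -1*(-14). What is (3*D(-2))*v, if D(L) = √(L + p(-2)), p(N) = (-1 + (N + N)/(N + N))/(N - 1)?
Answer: -14*I*√2/3 ≈ -6.5997*I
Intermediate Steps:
p(N) = 0 (p(N) = (-1 + (2*N)/((2*N)))/(-1 + N) = (-1 + (2*N)*(1/(2*N)))/(-1 + N) = (-1 + 1)/(-1 + N) = 0/(-1 + N) = 0)
v = -14/9 (v = -(-1)*(-14)/9 = -⅑*14 = -14/9 ≈ -1.5556)
D(L) = √L (D(L) = √(L + 0) = √L)
(3*D(-2))*v = (3*√(-2))*(-14/9) = (3*(I*√2))*(-14/9) = (3*I*√2)*(-14/9) = -14*I*√2/3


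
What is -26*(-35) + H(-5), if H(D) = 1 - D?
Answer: 916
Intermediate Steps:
-26*(-35) + H(-5) = -26*(-35) + (1 - 1*(-5)) = 910 + (1 + 5) = 910 + 6 = 916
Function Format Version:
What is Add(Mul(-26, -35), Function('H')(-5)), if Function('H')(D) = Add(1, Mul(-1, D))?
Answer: 916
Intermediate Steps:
Add(Mul(-26, -35), Function('H')(-5)) = Add(Mul(-26, -35), Add(1, Mul(-1, -5))) = Add(910, Add(1, 5)) = Add(910, 6) = 916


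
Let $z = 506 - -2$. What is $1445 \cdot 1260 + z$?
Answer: $1821208$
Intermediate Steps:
$z = 508$ ($z = 506 + 2 = 508$)
$1445 \cdot 1260 + z = 1445 \cdot 1260 + 508 = 1820700 + 508 = 1821208$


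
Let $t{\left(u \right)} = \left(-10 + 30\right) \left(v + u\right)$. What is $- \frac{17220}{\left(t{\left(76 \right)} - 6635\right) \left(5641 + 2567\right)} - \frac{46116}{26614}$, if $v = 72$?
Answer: $- \frac{236497139}{136529820} \approx -1.7322$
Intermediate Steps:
$t{\left(u \right)} = 1440 + 20 u$ ($t{\left(u \right)} = \left(-10 + 30\right) \left(72 + u\right) = 20 \left(72 + u\right) = 1440 + 20 u$)
$- \frac{17220}{\left(t{\left(76 \right)} - 6635\right) \left(5641 + 2567\right)} - \frac{46116}{26614} = - \frac{17220}{\left(\left(1440 + 20 \cdot 76\right) - 6635\right) \left(5641 + 2567\right)} - \frac{46116}{26614} = - \frac{17220}{\left(\left(1440 + 1520\right) - 6635\right) 8208} - \frac{3294}{1901} = - \frac{17220}{\left(2960 - 6635\right) 8208} - \frac{3294}{1901} = - \frac{17220}{\left(-3675\right) 8208} - \frac{3294}{1901} = - \frac{17220}{-30164400} - \frac{3294}{1901} = \left(-17220\right) \left(- \frac{1}{30164400}\right) - \frac{3294}{1901} = \frac{41}{71820} - \frac{3294}{1901} = - \frac{236497139}{136529820}$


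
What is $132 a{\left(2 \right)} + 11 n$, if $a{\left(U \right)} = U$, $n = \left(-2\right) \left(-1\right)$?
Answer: $286$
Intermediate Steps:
$n = 2$
$132 a{\left(2 \right)} + 11 n = 132 \cdot 2 + 11 \cdot 2 = 264 + 22 = 286$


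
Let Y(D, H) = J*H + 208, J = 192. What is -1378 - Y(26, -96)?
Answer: 16846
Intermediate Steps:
Y(D, H) = 208 + 192*H (Y(D, H) = 192*H + 208 = 208 + 192*H)
-1378 - Y(26, -96) = -1378 - (208 + 192*(-96)) = -1378 - (208 - 18432) = -1378 - 1*(-18224) = -1378 + 18224 = 16846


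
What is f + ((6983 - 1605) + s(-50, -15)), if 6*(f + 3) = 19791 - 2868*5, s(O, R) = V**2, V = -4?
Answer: 12599/2 ≈ 6299.5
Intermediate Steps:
s(O, R) = 16 (s(O, R) = (-4)**2 = 16)
f = 1811/2 (f = -3 + (19791 - 2868*5)/6 = -3 + (19791 - 1*14340)/6 = -3 + (19791 - 14340)/6 = -3 + (1/6)*5451 = -3 + 1817/2 = 1811/2 ≈ 905.50)
f + ((6983 - 1605) + s(-50, -15)) = 1811/2 + ((6983 - 1605) + 16) = 1811/2 + (5378 + 16) = 1811/2 + 5394 = 12599/2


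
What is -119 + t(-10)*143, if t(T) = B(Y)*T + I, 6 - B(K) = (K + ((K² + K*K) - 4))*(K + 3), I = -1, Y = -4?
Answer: -43162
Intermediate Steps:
B(K) = 6 - (3 + K)*(-4 + K + 2*K²) (B(K) = 6 - (K + ((K² + K*K) - 4))*(K + 3) = 6 - (K + ((K² + K²) - 4))*(3 + K) = 6 - (K + (2*K² - 4))*(3 + K) = 6 - (K + (-4 + 2*K²))*(3 + K) = 6 - (-4 + K + 2*K²)*(3 + K) = 6 - (3 + K)*(-4 + K + 2*K²))
t(T) = -1 + 30*T (t(T) = (18 - 4 - 7*(-4)² - 2*(-4)³)*T - 1 = (18 - 4 - 7*16 - 2*(-64))*T - 1 = (18 - 4 - 112 + 128)*T - 1 = 30*T - 1 = -1 + 30*T)
-119 + t(-10)*143 = -119 + (-1 + 30*(-10))*143 = -119 + (-1 - 300)*143 = -119 - 301*143 = -119 - 43043 = -43162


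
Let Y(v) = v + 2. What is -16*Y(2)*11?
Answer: -704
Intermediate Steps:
Y(v) = 2 + v
-16*Y(2)*11 = -16*(2 + 2)*11 = -16*4*11 = -64*11 = -704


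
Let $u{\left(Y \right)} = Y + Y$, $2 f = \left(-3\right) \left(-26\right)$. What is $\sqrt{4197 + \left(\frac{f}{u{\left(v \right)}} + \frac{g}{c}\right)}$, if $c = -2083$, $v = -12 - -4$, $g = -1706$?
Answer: $\frac{5 \sqrt{11650108601}}{8332} \approx 64.772$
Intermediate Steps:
$f = 39$ ($f = \frac{\left(-3\right) \left(-26\right)}{2} = \frac{1}{2} \cdot 78 = 39$)
$v = -8$ ($v = -12 + 4 = -8$)
$u{\left(Y \right)} = 2 Y$
$\sqrt{4197 + \left(\frac{f}{u{\left(v \right)}} + \frac{g}{c}\right)} = \sqrt{4197 + \left(\frac{39}{2 \left(-8\right)} - \frac{1706}{-2083}\right)} = \sqrt{4197 + \left(\frac{39}{-16} - - \frac{1706}{2083}\right)} = \sqrt{4197 + \left(39 \left(- \frac{1}{16}\right) + \frac{1706}{2083}\right)} = \sqrt{4197 + \left(- \frac{39}{16} + \frac{1706}{2083}\right)} = \sqrt{4197 - \frac{53941}{33328}} = \sqrt{\frac{139823675}{33328}} = \frac{5 \sqrt{11650108601}}{8332}$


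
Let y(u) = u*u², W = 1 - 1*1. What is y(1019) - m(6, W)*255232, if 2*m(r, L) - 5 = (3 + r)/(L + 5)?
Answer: 5286110351/5 ≈ 1.0572e+9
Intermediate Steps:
W = 0 (W = 1 - 1 = 0)
y(u) = u³
m(r, L) = 5/2 + (3 + r)/(2*(5 + L)) (m(r, L) = 5/2 + ((3 + r)/(L + 5))/2 = 5/2 + ((3 + r)/(5 + L))/2 = 5/2 + (3 + r)/(2*(5 + L)))
y(1019) - m(6, W)*255232 = 1019³ - (28 + 6 + 5*0)/(2*(5 + 0))*255232 = 1058089859 - (½)*(28 + 6 + 0)/5*255232 = 1058089859 - (½)*(⅕)*34*255232 = 1058089859 - 17*255232/5 = 1058089859 - 1*4338944/5 = 1058089859 - 4338944/5 = 5286110351/5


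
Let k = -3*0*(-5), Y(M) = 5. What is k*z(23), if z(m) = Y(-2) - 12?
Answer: 0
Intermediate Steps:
z(m) = -7 (z(m) = 5 - 12 = -7)
k = 0 (k = 0*(-5) = 0)
k*z(23) = 0*(-7) = 0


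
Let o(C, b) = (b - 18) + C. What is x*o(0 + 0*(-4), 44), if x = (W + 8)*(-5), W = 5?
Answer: -1690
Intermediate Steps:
o(C, b) = -18 + C + b (o(C, b) = (-18 + b) + C = -18 + C + b)
x = -65 (x = (5 + 8)*(-5) = 13*(-5) = -65)
x*o(0 + 0*(-4), 44) = -65*(-18 + (0 + 0*(-4)) + 44) = -65*(-18 + (0 + 0) + 44) = -65*(-18 + 0 + 44) = -65*26 = -1690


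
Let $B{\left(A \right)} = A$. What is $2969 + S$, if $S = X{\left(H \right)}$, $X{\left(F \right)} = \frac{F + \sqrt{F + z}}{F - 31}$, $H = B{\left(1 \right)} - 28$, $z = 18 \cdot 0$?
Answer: $\frac{172229}{58} - \frac{3 i \sqrt{3}}{58} \approx 2969.5 - 0.089589 i$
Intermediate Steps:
$z = 0$
$H = -27$ ($H = 1 - 28 = -27$)
$X{\left(F \right)} = \frac{F + \sqrt{F}}{-31 + F}$ ($X{\left(F \right)} = \frac{F + \sqrt{F + 0}}{F - 31} = \frac{F + \sqrt{F}}{-31 + F}$)
$S = \frac{27}{58} - \frac{3 i \sqrt{3}}{58}$ ($S = \frac{-27 + \sqrt{-27}}{-31 - 27} = \frac{-27 + 3 i \sqrt{3}}{-58} = - \frac{-27 + 3 i \sqrt{3}}{58} = \frac{27}{58} - \frac{3 i \sqrt{3}}{58} \approx 0.46552 - 0.089589 i$)
$2969 + S = 2969 + \left(\frac{27}{58} - \frac{3 i \sqrt{3}}{58}\right) = \frac{172229}{58} - \frac{3 i \sqrt{3}}{58}$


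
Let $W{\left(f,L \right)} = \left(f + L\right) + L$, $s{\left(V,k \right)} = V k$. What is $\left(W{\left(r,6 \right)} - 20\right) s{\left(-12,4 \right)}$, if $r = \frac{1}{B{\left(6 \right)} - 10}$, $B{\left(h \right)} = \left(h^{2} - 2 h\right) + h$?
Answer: $\frac{1908}{5} \approx 381.6$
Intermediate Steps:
$B{\left(h \right)} = h^{2} - h$
$r = \frac{1}{20}$ ($r = \frac{1}{6 \left(-1 + 6\right) - 10} = \frac{1}{6 \cdot 5 - 10} = \frac{1}{30 - 10} = \frac{1}{20} \approx 0.05$)
$W{\left(f,L \right)} = f + 2 L$ ($W{\left(f,L \right)} = \left(L + f\right) + L = f + 2 L$)
$\left(W{\left(r,6 \right)} - 20\right) s{\left(-12,4 \right)} = \left(\left(\frac{1}{20} + 2 \cdot 6\right) - 20\right) \left(\left(-12\right) 4\right) = \left(\left(\frac{1}{20} + 12\right) - 20\right) \left(-48\right) = \left(\frac{241}{20} - 20\right) \left(-48\right) = \left(- \frac{159}{20}\right) \left(-48\right) = \frac{1908}{5}$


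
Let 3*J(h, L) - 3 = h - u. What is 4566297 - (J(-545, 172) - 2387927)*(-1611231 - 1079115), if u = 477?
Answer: -6425259107303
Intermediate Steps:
J(h, L) = -158 + h/3 (J(h, L) = 1 + (h - 1*477)/3 = 1 + (h - 477)/3 = 1 + (-477 + h)/3 = 1 + (-159 + h/3) = -158 + h/3)
4566297 - (J(-545, 172) - 2387927)*(-1611231 - 1079115) = 4566297 - ((-158 + (⅓)*(-545)) - 2387927)*(-1611231 - 1079115) = 4566297 - ((-158 - 545/3) - 2387927)*(-2690346) = 4566297 - (-1019/3 - 2387927)*(-2690346) = 4566297 - (-7164800)*(-2690346)/3 = 4566297 - 1*6425263673600 = 4566297 - 6425263673600 = -6425259107303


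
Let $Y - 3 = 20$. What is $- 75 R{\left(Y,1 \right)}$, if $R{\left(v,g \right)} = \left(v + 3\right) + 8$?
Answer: $-2550$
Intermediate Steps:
$Y = 23$ ($Y = 3 + 20 = 23$)
$R{\left(v,g \right)} = 11 + v$ ($R{\left(v,g \right)} = \left(3 + v\right) + 8 = 11 + v$)
$- 75 R{\left(Y,1 \right)} = - 75 \left(11 + 23\right) = \left(-75\right) 34 = -2550$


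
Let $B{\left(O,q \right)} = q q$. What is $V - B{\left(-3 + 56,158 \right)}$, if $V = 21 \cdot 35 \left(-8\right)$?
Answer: $-30844$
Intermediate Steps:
$B{\left(O,q \right)} = q^{2}$
$V = -5880$ ($V = 735 \left(-8\right) = -5880$)
$V - B{\left(-3 + 56,158 \right)} = -5880 - 158^{2} = -5880 - 24964 = -30844$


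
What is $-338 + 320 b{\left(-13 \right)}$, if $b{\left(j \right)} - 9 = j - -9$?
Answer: $1262$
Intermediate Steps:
$b{\left(j \right)} = 18 + j$ ($b{\left(j \right)} = 9 + \left(j - -9\right) = 9 + \left(j + 9\right) = 9 + \left(9 + j\right) = 18 + j$)
$-338 + 320 b{\left(-13 \right)} = -338 + 320 \left(18 - 13\right) = -338 + 320 \cdot 5 = -338 + 1600 = 1262$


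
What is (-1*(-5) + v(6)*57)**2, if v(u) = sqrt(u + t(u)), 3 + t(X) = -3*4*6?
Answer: -224156 + 570*I*sqrt(69) ≈ -2.2416e+5 + 4734.8*I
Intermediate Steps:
t(X) = -75 (t(X) = -3 - 3*4*6 = -3 - 12*6 = -3 - 72 = -75)
v(u) = sqrt(-75 + u) (v(u) = sqrt(u - 75) = sqrt(-75 + u))
(-1*(-5) + v(6)*57)**2 = (-1*(-5) + sqrt(-75 + 6)*57)**2 = (5 + sqrt(-69)*57)**2 = (5 + (I*sqrt(69))*57)**2 = (5 + 57*I*sqrt(69))**2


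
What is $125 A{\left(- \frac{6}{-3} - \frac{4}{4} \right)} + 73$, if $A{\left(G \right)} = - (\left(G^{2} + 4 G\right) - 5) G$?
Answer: $73$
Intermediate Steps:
$A{\left(G \right)} = G \left(5 - G^{2} - 4 G\right)$ ($A{\left(G \right)} = - (-5 + G^{2} + 4 G) G = \left(5 - G^{2} - 4 G\right) G = G \left(5 - G^{2} - 4 G\right)$)
$125 A{\left(- \frac{6}{-3} - \frac{4}{4} \right)} + 73 = 125 \left(- \frac{6}{-3} - \frac{4}{4}\right) \left(5 - \left(- \frac{6}{-3} - \frac{4}{4}\right)^{2} - 4 \left(- \frac{6}{-3} - \frac{4}{4}\right)\right) + 73 = 125 \left(\left(-6\right) \left(- \frac{1}{3}\right) - 1\right) \left(5 - \left(\left(-6\right) \left(- \frac{1}{3}\right) - 1\right)^{2} - 4 \left(\left(-6\right) \left(- \frac{1}{3}\right) - 1\right)\right) + 73 = 125 \left(2 - 1\right) \left(5 - \left(2 - 1\right)^{2} - 4 \left(2 - 1\right)\right) + 73 = 125 \cdot 1 \left(5 - 1^{2} - 4\right) + 73 = 125 \cdot 1 \left(5 - 1 - 4\right) + 73 = 125 \cdot 1 \cdot 0 + 73 = 125 \cdot 0 + 73 = 0 + 73 = 73$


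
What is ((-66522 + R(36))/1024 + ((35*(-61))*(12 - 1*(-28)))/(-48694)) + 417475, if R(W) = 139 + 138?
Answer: 10406637014585/24931328 ≈ 4.1741e+5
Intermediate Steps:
R(W) = 277
((-66522 + R(36))/1024 + ((35*(-61))*(12 - 1*(-28)))/(-48694)) + 417475 = ((-66522 + 277)/1024 + ((35*(-61))*(12 - 1*(-28)))/(-48694)) + 417475 = (-66245*1/1024 - 2135*(12 + 28)*(-1/48694)) + 417475 = (-66245/1024 - 2135*40*(-1/48694)) + 417475 = (-66245/1024 - 85400*(-1/48694)) + 417475 = (-66245/1024 + 42700/24347) + 417475 = -1569142215/24931328 + 417475 = 10406637014585/24931328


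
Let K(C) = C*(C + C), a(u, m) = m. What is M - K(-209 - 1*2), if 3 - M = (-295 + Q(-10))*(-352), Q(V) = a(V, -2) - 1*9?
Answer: -196751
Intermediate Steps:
Q(V) = -11 (Q(V) = -2 - 1*9 = -2 - 9 = -11)
K(C) = 2*C² (K(C) = C*(2*C) = 2*C²)
M = -107709 (M = 3 - (-295 - 11)*(-352) = 3 - (-306)*(-352) = 3 - 1*107712 = 3 - 107712 = -107709)
M - K(-209 - 1*2) = -107709 - 2*(-209 - 1*2)² = -107709 - 2*(-209 - 2)² = -107709 - 2*(-211)² = -107709 - 2*44521 = -107709 - 1*89042 = -107709 - 89042 = -196751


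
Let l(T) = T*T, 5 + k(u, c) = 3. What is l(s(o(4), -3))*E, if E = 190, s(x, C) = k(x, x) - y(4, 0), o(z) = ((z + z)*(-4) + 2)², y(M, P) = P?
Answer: 760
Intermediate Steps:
k(u, c) = -2 (k(u, c) = -5 + 3 = -2)
o(z) = (2 - 8*z)² (o(z) = ((2*z)*(-4) + 2)² = (-8*z + 2)² = (2 - 8*z)²)
s(x, C) = -2 (s(x, C) = -2 - 1*0 = -2 + 0 = -2)
l(T) = T²
l(s(o(4), -3))*E = (-2)²*190 = 4*190 = 760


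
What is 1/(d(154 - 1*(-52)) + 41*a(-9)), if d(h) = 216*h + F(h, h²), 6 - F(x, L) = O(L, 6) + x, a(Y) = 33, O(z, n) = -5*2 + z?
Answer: 1/3223 ≈ 0.00031027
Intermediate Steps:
O(z, n) = -10 + z
F(x, L) = 16 - L - x (F(x, L) = 6 - ((-10 + L) + x) = 6 - (-10 + L + x) = 6 + (10 - L - x) = 16 - L - x)
d(h) = 16 - h² + 215*h (d(h) = 216*h + (16 - h² - h) = 216*h + (16 - h - h²) = 16 - h² + 215*h)
1/(d(154 - 1*(-52)) + 41*a(-9)) = 1/((16 - (154 - 1*(-52))² + 215*(154 - 1*(-52))) + 41*33) = 1/((16 - (154 + 52)² + 215*(154 + 52)) + 1353) = 1/((16 - 1*206² + 215*206) + 1353) = 1/((16 - 1*42436 + 44290) + 1353) = 1/((16 - 42436 + 44290) + 1353) = 1/(1870 + 1353) = 1/3223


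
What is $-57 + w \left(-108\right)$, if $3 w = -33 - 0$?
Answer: $1131$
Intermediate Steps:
$w = -11$ ($w = \frac{-33 - 0}{3} = \frac{-33 + 0}{3} = \frac{1}{3} \left(-33\right) = -11$)
$-57 + w \left(-108\right) = -57 - -1188 = -57 + 1188 = 1131$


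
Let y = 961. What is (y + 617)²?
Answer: 2490084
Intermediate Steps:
(y + 617)² = (961 + 617)² = 1578² = 2490084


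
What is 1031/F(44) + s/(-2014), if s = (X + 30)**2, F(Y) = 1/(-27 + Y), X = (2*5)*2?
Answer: 17648439/1007 ≈ 17526.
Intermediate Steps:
X = 20 (X = 10*2 = 20)
s = 2500 (s = (20 + 30)**2 = 50**2 = 2500)
1031/F(44) + s/(-2014) = 1031/(1/(-27 + 44)) + 2500/(-2014) = 1031/(1/17) + 2500*(-1/2014) = 1031/(1/17) - 1250/1007 = 1031*17 - 1250/1007 = 17527 - 1250/1007 = 17648439/1007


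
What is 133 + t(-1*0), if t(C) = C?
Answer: 133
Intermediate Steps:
133 + t(-1*0) = 133 - 1*0 = 133 + 0 = 133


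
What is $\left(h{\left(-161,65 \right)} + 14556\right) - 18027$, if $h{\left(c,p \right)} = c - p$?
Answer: $-3697$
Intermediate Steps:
$\left(h{\left(-161,65 \right)} + 14556\right) - 18027 = \left(\left(-161 - 65\right) + 14556\right) - 18027 = \left(-226 + 14556\right) - 18027 = 14330 - 18027 = -3697$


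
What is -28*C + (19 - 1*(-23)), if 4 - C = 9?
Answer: 182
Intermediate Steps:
C = -5 (C = 4 - 1*9 = 4 - 9 = -5)
-28*C + (19 - 1*(-23)) = -28*(-5) + (19 - 1*(-23)) = 140 + (19 + 23) = 140 + 42 = 182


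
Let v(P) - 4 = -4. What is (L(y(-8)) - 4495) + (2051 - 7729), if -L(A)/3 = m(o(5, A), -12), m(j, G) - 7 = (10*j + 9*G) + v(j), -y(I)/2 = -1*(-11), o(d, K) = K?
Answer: -9210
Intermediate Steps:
v(P) = 0 (v(P) = 4 - 4 = 0)
y(I) = -22 (y(I) = -(-2)*(-11) = -2*11 = -22)
m(j, G) = 7 + 9*G + 10*j (m(j, G) = 7 + ((10*j + 9*G) + 0) = 7 + ((9*G + 10*j) + 0) = 7 + (9*G + 10*j) = 7 + 9*G + 10*j)
L(A) = 303 - 30*A (L(A) = -3*(7 + 9*(-12) + 10*A) = -3*(7 - 108 + 10*A) = -3*(-101 + 10*A) = 303 - 30*A)
(L(y(-8)) - 4495) + (2051 - 7729) = ((303 - 30*(-22)) - 4495) + (2051 - 7729) = ((303 + 660) - 4495) - 5678 = (963 - 4495) - 5678 = -3532 - 5678 = -9210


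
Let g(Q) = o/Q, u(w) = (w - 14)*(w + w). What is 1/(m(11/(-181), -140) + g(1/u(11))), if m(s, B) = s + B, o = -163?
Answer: 181/1921847 ≈ 9.4180e-5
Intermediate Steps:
u(w) = 2*w*(-14 + w) (u(w) = (-14 + w)*(2*w) = 2*w*(-14 + w))
m(s, B) = B + s
g(Q) = -163/Q
1/(m(11/(-181), -140) + g(1/u(11))) = 1/((-140 + 11/(-181)) - 163*2*11*(-14 + 11)) = 1/((-140 + 11*(-1/181)) - 163*2*11*(-3)) = 1/((-140 - 11/181) - 163/(1/(-66))) = 1/(-25351/181 - 163/(-1/66)) = 1/(-25351/181 - 163*(-66)) = 1/(-25351/181 + 10758) = 1/(1921847/181) = 181/1921847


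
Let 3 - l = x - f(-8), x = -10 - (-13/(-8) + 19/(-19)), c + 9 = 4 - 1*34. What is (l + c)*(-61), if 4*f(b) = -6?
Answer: 13115/8 ≈ 1639.4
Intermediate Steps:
c = -39 (c = -9 + (4 - 1*34) = -9 + (4 - 34) = -9 - 30 = -39)
f(b) = -3/2 (f(b) = (1/4)*(-6) = -3/2)
x = -85/8 (x = -10 - (-13*(-1/8) + 19*(-1/19)) = -10 - (13/8 - 1) = -10 - 1*5/8 = -10 - 5/8 = -85/8 ≈ -10.625)
l = 97/8 (l = 3 - (-85/8 - 1*(-3/2)) = 3 - (-85/8 + 3/2) = 3 - 1*(-73/8) = 3 + 73/8 = 97/8 ≈ 12.125)
(l + c)*(-61) = (97/8 - 39)*(-61) = -215/8*(-61) = 13115/8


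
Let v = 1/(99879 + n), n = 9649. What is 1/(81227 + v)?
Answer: 109528/8896630857 ≈ 1.2311e-5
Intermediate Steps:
v = 1/109528 (v = 1/(99879 + 9649) = 1/109528 ≈ 9.1301e-6)
1/(81227 + v) = 1/(81227 + 1/109528) = 1/(8896630857/109528) = 109528/8896630857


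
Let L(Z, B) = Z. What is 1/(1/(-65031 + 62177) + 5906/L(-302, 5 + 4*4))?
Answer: -430954/8428013 ≈ -0.051134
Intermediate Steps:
1/(1/(-65031 + 62177) + 5906/L(-302, 5 + 4*4)) = 1/(1/(-65031 + 62177) + 5906/(-302)) = 1/(1/(-2854) + 5906*(-1/302)) = 1/(-1/2854 - 2953/151) = 1/(-8428013/430954) = -430954/8428013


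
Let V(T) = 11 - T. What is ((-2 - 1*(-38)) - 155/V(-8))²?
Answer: 279841/361 ≈ 775.18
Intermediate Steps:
((-2 - 1*(-38)) - 155/V(-8))² = ((-2 - 1*(-38)) - 155/(11 - 1*(-8)))² = ((-2 + 38) - 155/(11 + 8))² = (36 - 155/19)² = (529/19)² = 279841/361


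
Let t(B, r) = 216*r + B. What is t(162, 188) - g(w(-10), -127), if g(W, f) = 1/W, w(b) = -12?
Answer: 489241/12 ≈ 40770.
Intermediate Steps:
t(B, r) = B + 216*r
t(162, 188) - g(w(-10), -127) = (162 + 216*188) - 1/(-12) = (162 + 40608) - 1*(-1/12) = 40770 + 1/12 = 489241/12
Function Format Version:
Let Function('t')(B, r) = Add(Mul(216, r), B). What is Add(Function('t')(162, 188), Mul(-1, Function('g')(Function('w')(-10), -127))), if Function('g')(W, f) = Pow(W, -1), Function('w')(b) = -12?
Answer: Rational(489241, 12) ≈ 40770.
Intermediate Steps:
Function('t')(B, r) = Add(B, Mul(216, r))
Add(Function('t')(162, 188), Mul(-1, Function('g')(Function('w')(-10), -127))) = Add(Add(162, Mul(216, 188)), Mul(-1, Pow(-12, -1))) = Add(Add(162, 40608), Mul(-1, Rational(-1, 12))) = Add(40770, Rational(1, 12)) = Rational(489241, 12)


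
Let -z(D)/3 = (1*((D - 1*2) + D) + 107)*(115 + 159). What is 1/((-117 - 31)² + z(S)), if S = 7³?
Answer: -1/628298 ≈ -1.5916e-6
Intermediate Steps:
S = 343
z(D) = -86310 - 1644*D (z(D) = -3*(1*((D - 1*2) + D) + 107)*(115 + 159) = -3*(1*((D - 2) + D) + 107)*274 = -3*(1*((-2 + D) + D) + 107)*274 = -3*(1*(-2 + 2*D) + 107)*274 = -3*((-2 + 2*D) + 107)*274 = -3*(105 + 2*D)*274 = -3*(28770 + 548*D) = -86310 - 1644*D)
1/((-117 - 31)² + z(S)) = 1/((-117 - 31)² + (-86310 - 1644*343)) = 1/((-148)² + (-86310 - 563892)) = 1/(21904 - 650202) = 1/(-628298) = -1/628298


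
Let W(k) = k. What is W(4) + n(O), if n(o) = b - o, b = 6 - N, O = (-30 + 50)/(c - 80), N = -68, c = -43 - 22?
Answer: 2266/29 ≈ 78.138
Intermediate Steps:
c = -65
O = -4/29 (O = (-30 + 50)/(-65 - 80) = 20/(-145) = 20*(-1/145) = -4/29 ≈ -0.13793)
b = 74 (b = 6 - 1*(-68) = 6 + 68 = 74)
n(o) = 74 - o
W(4) + n(O) = 4 + (74 - 1*(-4/29)) = 4 + (74 + 4/29) = 4 + 2150/29 = 2266/29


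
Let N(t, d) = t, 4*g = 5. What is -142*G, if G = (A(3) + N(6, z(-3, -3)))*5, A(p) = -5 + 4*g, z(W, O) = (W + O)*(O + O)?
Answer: -4260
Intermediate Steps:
g = 5/4 (g = (1/4)*5 = 5/4 ≈ 1.2500)
z(W, O) = 2*O*(O + W) (z(W, O) = (O + W)*(2*O) = 2*O*(O + W))
A(p) = 0 (A(p) = -5 + 4*(5/4) = -5 + 5 = 0)
G = 30 (G = (0 + 6)*5 = 6*5 = 30)
-142*G = -142*30 = -4260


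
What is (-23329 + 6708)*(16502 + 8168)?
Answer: -410040070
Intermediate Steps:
(-23329 + 6708)*(16502 + 8168) = -16621*24670 = -410040070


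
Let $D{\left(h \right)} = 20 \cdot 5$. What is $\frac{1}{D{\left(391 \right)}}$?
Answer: $\frac{1}{100} \approx 0.01$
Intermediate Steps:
$D{\left(h \right)} = 100$
$\frac{1}{D{\left(391 \right)}} = \frac{1}{100}$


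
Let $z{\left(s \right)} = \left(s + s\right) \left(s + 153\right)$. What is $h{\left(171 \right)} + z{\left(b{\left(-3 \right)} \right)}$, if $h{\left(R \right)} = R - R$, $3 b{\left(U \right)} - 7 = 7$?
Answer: $\frac{13244}{9} \approx 1471.6$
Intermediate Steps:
$b{\left(U \right)} = \frac{14}{3}$ ($b{\left(U \right)} = \frac{7}{3} + \frac{1}{3} \cdot 7 = \frac{7}{3} + \frac{7}{3} = \frac{14}{3}$)
$z{\left(s \right)} = 2 s \left(153 + s\right)$
$h{\left(R \right)} = 0$
$h{\left(171 \right)} + z{\left(b{\left(-3 \right)} \right)} = 0 + 2 \cdot \frac{14}{3} \left(153 + \frac{14}{3}\right) = 0 + 2 \cdot \frac{14}{3} \cdot \frac{473}{3} = 0 + \frac{13244}{9} = \frac{13244}{9}$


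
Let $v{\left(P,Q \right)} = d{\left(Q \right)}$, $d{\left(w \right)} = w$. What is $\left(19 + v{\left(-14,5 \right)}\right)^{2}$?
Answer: $576$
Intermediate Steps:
$v{\left(P,Q \right)} = Q$
$\left(19 + v{\left(-14,5 \right)}\right)^{2} = \left(19 + 5\right)^{2} = 24^{2} = 576$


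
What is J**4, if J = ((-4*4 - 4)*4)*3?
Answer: 3317760000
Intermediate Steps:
J = -240 (J = ((-16 - 4)*4)*3 = -20*4*3 = -80*3 = -240)
J**4 = (-240)**4 = 3317760000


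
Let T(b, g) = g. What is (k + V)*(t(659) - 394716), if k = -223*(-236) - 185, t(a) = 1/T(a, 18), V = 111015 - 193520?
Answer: 106793556497/9 ≈ 1.1866e+10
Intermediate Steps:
V = -82505
t(a) = 1/18
k = 52443 (k = 52628 - 185 = 52443)
(k + V)*(t(659) - 394716) = (52443 - 82505)*(1/18 - 394716) = -30062*(-7104887/18) = 106793556497/9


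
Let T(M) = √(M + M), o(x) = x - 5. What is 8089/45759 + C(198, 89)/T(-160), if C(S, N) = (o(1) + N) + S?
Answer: 8089/45759 - 283*I*√5/40 ≈ 0.17677 - 15.82*I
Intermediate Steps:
o(x) = -5 + x
T(M) = √2*√M (T(M) = √(2*M) = √2*√M)
C(S, N) = -4 + N + S (C(S, N) = ((-5 + 1) + N) + S = (-4 + N) + S = -4 + N + S)
8089/45759 + C(198, 89)/T(-160) = 8089/45759 + (-4 + 89 + 198)/((√2*√(-160))) = 8089*(1/45759) + 283/((√2*(4*I*√10))) = 8089/45759 + 283/((8*I*√5)) = 8089/45759 + 283*(-I*√5/40) = 8089/45759 - 283*I*√5/40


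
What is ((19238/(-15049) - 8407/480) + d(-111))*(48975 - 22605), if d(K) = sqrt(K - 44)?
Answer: -119325289857/240784 + 26370*I*sqrt(155) ≈ -4.9557e+5 + 3.283e+5*I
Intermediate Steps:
d(K) = sqrt(-44 + K)
((19238/(-15049) - 8407/480) + d(-111))*(48975 - 22605) = ((19238/(-15049) - 8407/480) + sqrt(-44 - 111))*(48975 - 22605) = ((19238*(-1/15049) - 8407*1/480) + sqrt(-155))*26370 = ((-19238/15049 - 8407/480) + I*sqrt(155))*26370 = (-135751183/7223520 + I*sqrt(155))*26370 = -119325289857/240784 + 26370*I*sqrt(155)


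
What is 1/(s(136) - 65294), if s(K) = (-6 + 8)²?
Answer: -1/65290 ≈ -1.5316e-5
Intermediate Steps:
s(K) = 4 (s(K) = 2² = 4)
1/(s(136) - 65294) = 1/(4 - 65294) = 1/(-65290) = -1/65290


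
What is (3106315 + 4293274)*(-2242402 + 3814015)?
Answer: 11629290267057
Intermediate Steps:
(3106315 + 4293274)*(-2242402 + 3814015) = 7399589*1571613 = 11629290267057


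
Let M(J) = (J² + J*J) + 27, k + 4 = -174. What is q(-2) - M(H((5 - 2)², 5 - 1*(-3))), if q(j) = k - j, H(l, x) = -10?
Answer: -403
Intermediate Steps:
k = -178 (k = -4 - 174 = -178)
M(J) = 27 + 2*J² (M(J) = (J² + J²) + 27 = 2*J² + 27 = 27 + 2*J²)
q(j) = -178 - j
q(-2) - M(H((5 - 2)², 5 - 1*(-3))) = (-178 - 1*(-2)) - (27 + 2*(-10)²) = (-178 + 2) - (27 + 2*100) = -176 - (27 + 200) = -176 - 1*227 = -176 - 227 = -403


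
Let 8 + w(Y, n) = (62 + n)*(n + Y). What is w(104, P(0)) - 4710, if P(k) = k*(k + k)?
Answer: 1730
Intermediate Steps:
P(k) = 2*k**2 (P(k) = k*(2*k) = 2*k**2)
w(Y, n) = -8 + (62 + n)*(Y + n) (w(Y, n) = -8 + (62 + n)*(n + Y) = -8 + (62 + n)*(Y + n))
w(104, P(0)) - 4710 = (-8 + (2*0**2)**2 + 62*104 + 62*(2*0**2) + 104*(2*0**2)) - 4710 = (-8 + (2*0)**2 + 6448 + 62*(2*0) + 104*(2*0)) - 4710 = (-8 + 0**2 + 6448 + 62*0 + 104*0) - 4710 = (-8 + 0 + 6448 + 0 + 0) - 4710 = 6440 - 4710 = 1730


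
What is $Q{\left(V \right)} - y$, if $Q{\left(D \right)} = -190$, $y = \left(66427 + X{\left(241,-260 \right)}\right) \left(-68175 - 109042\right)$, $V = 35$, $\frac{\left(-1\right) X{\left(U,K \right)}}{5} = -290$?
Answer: $12028958119$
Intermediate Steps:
$X{\left(U,K \right)} = 1450$ ($X{\left(U,K \right)} = \left(-5\right) \left(-290\right) = 1450$)
$y = -12028958309$ ($y = \left(66427 + 1450\right) \left(-68175 - 109042\right) = 67877 \left(-177217\right) = -12028958309$)
$Q{\left(V \right)} - y = -190 - -12028958309 = -190 + 12028958309 = 12028958119$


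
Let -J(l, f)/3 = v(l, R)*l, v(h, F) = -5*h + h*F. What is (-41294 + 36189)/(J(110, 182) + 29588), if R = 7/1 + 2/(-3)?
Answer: 5105/18812 ≈ 0.27137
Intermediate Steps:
R = 19/3 (R = 7*1 + 2*(-⅓) = 7 - ⅔ = 19/3 ≈ 6.3333)
v(h, F) = -5*h + F*h
J(l, f) = -4*l² (J(l, f) = -3*l*(-5 + 19/3)*l = -3*l*(4/3)*l = -3*4*l/3*l = -4*l²)
(-41294 + 36189)/(J(110, 182) + 29588) = (-41294 + 36189)/(-4*110² + 29588) = -5105/(-4*12100 + 29588) = -5105/(-48400 + 29588) = -5105/(-18812) = -5105*(-1/18812) = 5105/18812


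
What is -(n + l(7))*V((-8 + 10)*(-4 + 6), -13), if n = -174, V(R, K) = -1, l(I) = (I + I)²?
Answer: 22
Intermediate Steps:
l(I) = 4*I² (l(I) = (2*I)² = 4*I²)
-(n + l(7))*V((-8 + 10)*(-4 + 6), -13) = -(-174 + 4*7²)*(-1) = -(-174 + 4*49)*(-1) = -(-174 + 196)*(-1) = -22*(-1) = -1*(-22) = 22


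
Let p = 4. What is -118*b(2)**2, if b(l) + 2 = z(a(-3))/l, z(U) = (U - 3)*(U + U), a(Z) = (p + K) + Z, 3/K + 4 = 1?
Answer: -472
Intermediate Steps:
K = -1 (K = 3/(-4 + 1) = 3/(-3) = 3*(-1/3) = -1)
a(Z) = 3 + Z (a(Z) = (4 - 1) + Z = 3 + Z)
z(U) = 2*U*(-3 + U) (z(U) = (-3 + U)*(2*U) = 2*U*(-3 + U))
b(l) = -2 (b(l) = -2 + (2*(3 - 3)*(-3 + (3 - 3)))/l = -2 + (2*0*(-3 + 0))/l = -2 + (2*0*(-3))/l = -2 + 0/l = -2 + 0 = -2)
-118*b(2)**2 = -118*(-2)**2 = -118*4 = -472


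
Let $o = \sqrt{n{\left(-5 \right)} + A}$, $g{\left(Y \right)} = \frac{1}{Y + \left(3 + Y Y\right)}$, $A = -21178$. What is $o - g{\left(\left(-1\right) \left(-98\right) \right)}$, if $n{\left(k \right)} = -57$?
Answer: $- \frac{1}{9705} + i \sqrt{21235} \approx -0.00010304 + 145.72 i$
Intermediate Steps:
$g{\left(Y \right)} = \frac{1}{3 + Y + Y^{2}}$ ($g{\left(Y \right)} = \frac{1}{Y + \left(3 + Y^{2}\right)} = \frac{1}{3 + Y + Y^{2}}$)
$o = i \sqrt{21235}$ ($o = \sqrt{-57 - 21178} = \sqrt{-21235} = i \sqrt{21235} \approx 145.72 i$)
$o - g{\left(\left(-1\right) \left(-98\right) \right)} = i \sqrt{21235} - \frac{1}{3 - -98 + \left(\left(-1\right) \left(-98\right)\right)^{2}} = i \sqrt{21235} - \frac{1}{3 + 98 + 98^{2}} = i \sqrt{21235} - \frac{1}{3 + 98 + 9604} = i \sqrt{21235} - \frac{1}{9705} = - \frac{1}{9705} + i \sqrt{21235}$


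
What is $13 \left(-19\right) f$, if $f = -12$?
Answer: $2964$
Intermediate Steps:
$13 \left(-19\right) f = 13 \left(-19\right) \left(-12\right) = \left(-247\right) \left(-12\right) = 2964$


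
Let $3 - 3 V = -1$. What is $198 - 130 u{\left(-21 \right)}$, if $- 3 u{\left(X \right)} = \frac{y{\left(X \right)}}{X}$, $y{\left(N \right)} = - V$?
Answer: $\frac{37942}{189} \approx 200.75$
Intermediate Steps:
$V = \frac{4}{3}$ ($V = 1 - - \frac{1}{3} = 1 + \frac{1}{3} = \frac{4}{3} \approx 1.3333$)
$y{\left(N \right)} = - \frac{4}{3}$ ($y{\left(N \right)} = \left(-1\right) \frac{4}{3} = - \frac{4}{3}$)
$u{\left(X \right)} = \frac{4}{9 X}$ ($u{\left(X \right)} = - \frac{\left(- \frac{4}{3}\right) \frac{1}{X}}{3} = \frac{4}{9 X}$)
$198 - 130 u{\left(-21 \right)} = 198 - 130 \frac{4}{9 \left(-21\right)} = 198 - 130 \cdot \frac{4}{9} \left(- \frac{1}{21}\right) = 198 - - \frac{520}{189} = 198 + \frac{520}{189} = \frac{37942}{189}$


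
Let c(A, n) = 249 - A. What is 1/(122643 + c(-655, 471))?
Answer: 1/123547 ≈ 8.0941e-6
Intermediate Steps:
1/(122643 + c(-655, 471)) = 1/(122643 + (249 - 1*(-655))) = 1/(122643 + (249 + 655)) = 1/(122643 + 904) = 1/123547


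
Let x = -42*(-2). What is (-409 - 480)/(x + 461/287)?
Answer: -255143/24569 ≈ -10.385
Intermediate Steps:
x = 84
(-409 - 480)/(x + 461/287) = (-409 - 480)/(84 + 461/287) = -889/(84 + 461*(1/287)) = -889/(84 + 461/287) = -889/24569/287 = -889*287/24569 = -255143/24569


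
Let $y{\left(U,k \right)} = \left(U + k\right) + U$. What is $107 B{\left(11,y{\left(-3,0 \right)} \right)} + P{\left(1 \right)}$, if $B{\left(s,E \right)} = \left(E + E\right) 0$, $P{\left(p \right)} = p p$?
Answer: $1$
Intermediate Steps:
$y{\left(U,k \right)} = k + 2 U$
$P{\left(p \right)} = p^{2}$
$B{\left(s,E \right)} = 0$ ($B{\left(s,E \right)} = 2 E 0 = 0$)
$107 B{\left(11,y{\left(-3,0 \right)} \right)} + P{\left(1 \right)} = 107 \cdot 0 + 1^{2} = 0 + 1 = 1$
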